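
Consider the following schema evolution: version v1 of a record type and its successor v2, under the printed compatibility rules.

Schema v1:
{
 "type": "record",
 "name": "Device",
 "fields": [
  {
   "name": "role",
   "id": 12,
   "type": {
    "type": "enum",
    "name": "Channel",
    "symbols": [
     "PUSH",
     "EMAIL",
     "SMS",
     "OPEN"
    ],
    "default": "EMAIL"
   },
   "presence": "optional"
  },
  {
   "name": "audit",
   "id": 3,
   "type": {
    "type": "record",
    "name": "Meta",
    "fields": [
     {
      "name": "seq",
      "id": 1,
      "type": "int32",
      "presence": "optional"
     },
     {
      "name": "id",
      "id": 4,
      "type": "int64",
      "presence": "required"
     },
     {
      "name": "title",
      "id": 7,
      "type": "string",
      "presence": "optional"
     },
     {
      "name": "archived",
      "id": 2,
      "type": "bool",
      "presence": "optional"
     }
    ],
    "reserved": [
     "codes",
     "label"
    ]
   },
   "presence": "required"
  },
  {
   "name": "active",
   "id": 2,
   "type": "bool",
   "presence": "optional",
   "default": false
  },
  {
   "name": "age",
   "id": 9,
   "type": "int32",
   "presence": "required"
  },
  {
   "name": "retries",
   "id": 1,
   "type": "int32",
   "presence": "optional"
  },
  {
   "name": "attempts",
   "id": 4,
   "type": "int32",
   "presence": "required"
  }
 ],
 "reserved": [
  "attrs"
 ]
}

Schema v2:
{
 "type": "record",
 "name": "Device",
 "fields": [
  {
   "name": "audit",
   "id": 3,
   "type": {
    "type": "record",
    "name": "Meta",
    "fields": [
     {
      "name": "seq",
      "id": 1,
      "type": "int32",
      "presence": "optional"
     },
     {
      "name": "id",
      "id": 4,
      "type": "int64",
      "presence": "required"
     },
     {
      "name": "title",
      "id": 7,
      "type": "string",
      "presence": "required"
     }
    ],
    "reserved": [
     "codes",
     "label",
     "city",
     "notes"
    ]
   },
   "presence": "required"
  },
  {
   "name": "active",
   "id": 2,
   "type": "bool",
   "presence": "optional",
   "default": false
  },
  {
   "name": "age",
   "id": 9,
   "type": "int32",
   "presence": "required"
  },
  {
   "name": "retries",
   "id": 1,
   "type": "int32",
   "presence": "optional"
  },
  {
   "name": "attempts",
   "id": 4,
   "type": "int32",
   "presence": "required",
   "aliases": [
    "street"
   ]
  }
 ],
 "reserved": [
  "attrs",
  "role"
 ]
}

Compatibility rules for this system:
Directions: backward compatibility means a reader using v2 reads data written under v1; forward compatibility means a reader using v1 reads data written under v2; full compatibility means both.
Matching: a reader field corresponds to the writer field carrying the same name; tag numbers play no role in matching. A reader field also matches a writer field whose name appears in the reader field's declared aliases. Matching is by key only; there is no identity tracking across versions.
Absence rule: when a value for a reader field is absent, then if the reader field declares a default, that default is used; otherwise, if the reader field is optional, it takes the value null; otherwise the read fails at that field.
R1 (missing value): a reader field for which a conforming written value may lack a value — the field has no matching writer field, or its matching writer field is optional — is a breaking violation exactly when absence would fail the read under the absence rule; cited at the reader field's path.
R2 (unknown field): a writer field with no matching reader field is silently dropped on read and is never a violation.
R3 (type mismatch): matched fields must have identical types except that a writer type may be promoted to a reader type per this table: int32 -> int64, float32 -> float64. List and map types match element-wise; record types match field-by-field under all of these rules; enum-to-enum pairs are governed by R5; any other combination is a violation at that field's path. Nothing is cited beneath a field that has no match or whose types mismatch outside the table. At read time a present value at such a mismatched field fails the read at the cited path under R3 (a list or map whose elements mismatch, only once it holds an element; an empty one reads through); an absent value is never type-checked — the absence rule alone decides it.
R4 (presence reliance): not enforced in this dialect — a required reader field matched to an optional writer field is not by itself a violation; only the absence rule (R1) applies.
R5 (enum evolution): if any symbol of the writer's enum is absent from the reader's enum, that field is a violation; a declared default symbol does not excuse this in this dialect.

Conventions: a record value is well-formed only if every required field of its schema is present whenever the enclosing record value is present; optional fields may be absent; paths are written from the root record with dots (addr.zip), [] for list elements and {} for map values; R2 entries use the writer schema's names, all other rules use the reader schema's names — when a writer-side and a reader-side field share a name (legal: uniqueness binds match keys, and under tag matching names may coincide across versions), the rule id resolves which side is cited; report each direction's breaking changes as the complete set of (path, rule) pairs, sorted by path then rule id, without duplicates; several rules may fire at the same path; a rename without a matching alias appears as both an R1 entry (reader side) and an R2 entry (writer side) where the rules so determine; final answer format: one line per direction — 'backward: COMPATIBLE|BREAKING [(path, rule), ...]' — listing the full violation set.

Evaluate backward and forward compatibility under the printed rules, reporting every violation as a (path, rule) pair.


backward: BREAKING [(audit.title, R1)]; forward: COMPATIBLE []

each type pair in Device: writer, then reader
checking backward for Device: reader v2 against writer v1:
  Meta -> Meta, writer required: audit aligns to audit
  bool -> bool, writer optional: active aligns to active
  int32 -> int32, writer required: age aligns to age
  int32 -> int32, writer optional: retries aligns to retries
  int32 -> int32, writer required: attempts aligns to attempts
  role (writer side), unknown to reader
  int32 -> int32, writer optional: audit.seq aligns to audit.seq
  int64 -> int64, writer required: audit.id aligns to audit.id
  string -> string, writer optional: audit.title aligns to audit.title
  audit.archived (writer side), unknown to reader
  violation R1 at audit.title
  => backward: BREAKING (1)
checking forward for Device: reader v1 against writer v2:
  role: no writer match
  Meta -> Meta, writer required: audit aligns to audit
  bool -> bool, writer optional: active aligns to active
  int32 -> int32, writer required: age aligns to age
  int32 -> int32, writer optional: retries aligns to retries
  int32 -> int32, writer required: attempts aligns to attempts
  int32 -> int32, writer optional: audit.seq aligns to audit.seq
  int64 -> int64, writer required: audit.id aligns to audit.id
  string -> string, writer required: audit.title aligns to audit.title
  audit.archived: no writer match
  => forward verdict for Device: COMPATIBLE, no violations


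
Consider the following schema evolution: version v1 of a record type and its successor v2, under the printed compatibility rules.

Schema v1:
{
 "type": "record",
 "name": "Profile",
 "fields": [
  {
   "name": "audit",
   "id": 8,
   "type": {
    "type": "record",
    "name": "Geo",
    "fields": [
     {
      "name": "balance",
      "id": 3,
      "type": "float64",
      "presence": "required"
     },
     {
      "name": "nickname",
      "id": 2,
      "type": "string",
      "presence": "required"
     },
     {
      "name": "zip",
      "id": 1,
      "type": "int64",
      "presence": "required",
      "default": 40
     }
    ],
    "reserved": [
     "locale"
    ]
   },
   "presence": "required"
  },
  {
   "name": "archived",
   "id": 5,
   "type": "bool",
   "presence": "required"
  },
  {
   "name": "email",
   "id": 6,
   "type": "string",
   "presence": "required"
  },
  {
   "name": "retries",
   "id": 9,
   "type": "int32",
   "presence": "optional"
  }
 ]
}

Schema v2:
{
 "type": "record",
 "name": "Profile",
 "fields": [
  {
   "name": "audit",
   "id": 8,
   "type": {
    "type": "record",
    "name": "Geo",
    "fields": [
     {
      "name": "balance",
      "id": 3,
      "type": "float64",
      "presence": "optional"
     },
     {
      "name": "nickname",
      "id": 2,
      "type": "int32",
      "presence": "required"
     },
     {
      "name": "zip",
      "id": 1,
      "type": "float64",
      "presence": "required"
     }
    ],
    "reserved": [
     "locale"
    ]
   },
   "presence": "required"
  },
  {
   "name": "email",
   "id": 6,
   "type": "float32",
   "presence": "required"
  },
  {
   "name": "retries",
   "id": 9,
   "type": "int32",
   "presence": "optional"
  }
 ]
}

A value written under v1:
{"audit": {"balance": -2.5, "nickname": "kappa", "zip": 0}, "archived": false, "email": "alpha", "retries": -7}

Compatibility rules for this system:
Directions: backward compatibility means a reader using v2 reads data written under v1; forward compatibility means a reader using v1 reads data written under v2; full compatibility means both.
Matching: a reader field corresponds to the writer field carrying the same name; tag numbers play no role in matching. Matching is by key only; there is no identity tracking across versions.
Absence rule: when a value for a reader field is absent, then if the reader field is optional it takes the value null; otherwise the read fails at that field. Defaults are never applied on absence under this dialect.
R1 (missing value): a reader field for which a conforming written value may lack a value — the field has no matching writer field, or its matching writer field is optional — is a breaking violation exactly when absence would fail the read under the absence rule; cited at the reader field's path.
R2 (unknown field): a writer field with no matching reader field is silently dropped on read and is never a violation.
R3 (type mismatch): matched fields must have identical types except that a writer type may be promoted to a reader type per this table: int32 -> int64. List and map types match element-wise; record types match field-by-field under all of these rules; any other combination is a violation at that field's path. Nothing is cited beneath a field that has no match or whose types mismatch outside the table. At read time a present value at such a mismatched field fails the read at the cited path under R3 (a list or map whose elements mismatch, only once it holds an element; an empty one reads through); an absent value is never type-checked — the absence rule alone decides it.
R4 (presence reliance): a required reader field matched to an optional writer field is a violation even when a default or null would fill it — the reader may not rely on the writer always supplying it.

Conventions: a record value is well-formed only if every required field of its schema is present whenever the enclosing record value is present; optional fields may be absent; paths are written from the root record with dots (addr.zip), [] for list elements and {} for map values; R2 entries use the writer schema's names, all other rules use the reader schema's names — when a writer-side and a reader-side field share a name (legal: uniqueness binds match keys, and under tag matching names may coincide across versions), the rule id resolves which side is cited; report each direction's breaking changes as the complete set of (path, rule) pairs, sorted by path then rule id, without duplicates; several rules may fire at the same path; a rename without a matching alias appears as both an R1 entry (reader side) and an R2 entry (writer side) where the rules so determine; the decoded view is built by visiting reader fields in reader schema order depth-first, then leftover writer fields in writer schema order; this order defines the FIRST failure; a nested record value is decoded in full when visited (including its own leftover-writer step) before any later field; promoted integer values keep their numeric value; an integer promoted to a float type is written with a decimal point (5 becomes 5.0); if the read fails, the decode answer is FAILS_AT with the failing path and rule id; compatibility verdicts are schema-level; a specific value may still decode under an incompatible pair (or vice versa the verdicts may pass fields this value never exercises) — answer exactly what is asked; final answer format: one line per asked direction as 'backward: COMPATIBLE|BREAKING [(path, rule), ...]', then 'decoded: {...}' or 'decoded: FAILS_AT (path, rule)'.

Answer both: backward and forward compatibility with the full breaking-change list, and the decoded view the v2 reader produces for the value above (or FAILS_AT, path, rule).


backward: BREAKING [(audit.nickname, R3), (audit.zip, R3), (email, R3)]; forward: BREAKING [(archived, R1), (audit.balance, R1), (audit.balance, R4), (audit.nickname, R3), (audit.zip, R3), (email, R3)]; decoded: FAILS_AT (audit.nickname, R3)

each type pair in Profile: writer, then reader
backward for Profile (reader v2, writer v1):
  audit: Geo -> Geo, writer required; from audit
  email: string -> float32, writer required; from email
  retries: int32 -> int32, writer optional; from retries
  writer field archived has no reader counterpart
  audit.balance: float64 -> float64, writer required; from audit.balance
  audit.nickname: string -> int32, writer required; from audit.nickname
  audit.zip: int64 -> float64, writer required; from audit.zip
  breaking: (audit.nickname, R3)
  breaking: (audit.zip, R3)
  breaking: (email, R3)
  => 3 violation(s): backward is BREAKING for Profile
forward for Profile (reader v1, writer v2):
  audit: Geo -> Geo, writer required; from audit
  archived: no writer match
  email: float32 -> string, writer required; from email
  retries: int32 -> int32, writer optional; from retries
  audit.balance: float64 -> float64, writer optional; from audit.balance
  audit.nickname: int32 -> string, writer required; from audit.nickname
  audit.zip: float64 -> int64, writer required; from audit.zip
  breaking: (archived, R1)
  breaking: (audit.balance, R1)
  breaking: (audit.balance, R4)
  breaking: (audit.nickname, R3)
  breaking: (audit.zip, R3)
  breaking: (email, R3)
  => 6 violation(s): forward is BREAKING for Profile
decode (reader v2):
  audit.balance := -2.5
  read fails at audit.nickname under R3
  => FAILS_AT (audit.nickname, R3)


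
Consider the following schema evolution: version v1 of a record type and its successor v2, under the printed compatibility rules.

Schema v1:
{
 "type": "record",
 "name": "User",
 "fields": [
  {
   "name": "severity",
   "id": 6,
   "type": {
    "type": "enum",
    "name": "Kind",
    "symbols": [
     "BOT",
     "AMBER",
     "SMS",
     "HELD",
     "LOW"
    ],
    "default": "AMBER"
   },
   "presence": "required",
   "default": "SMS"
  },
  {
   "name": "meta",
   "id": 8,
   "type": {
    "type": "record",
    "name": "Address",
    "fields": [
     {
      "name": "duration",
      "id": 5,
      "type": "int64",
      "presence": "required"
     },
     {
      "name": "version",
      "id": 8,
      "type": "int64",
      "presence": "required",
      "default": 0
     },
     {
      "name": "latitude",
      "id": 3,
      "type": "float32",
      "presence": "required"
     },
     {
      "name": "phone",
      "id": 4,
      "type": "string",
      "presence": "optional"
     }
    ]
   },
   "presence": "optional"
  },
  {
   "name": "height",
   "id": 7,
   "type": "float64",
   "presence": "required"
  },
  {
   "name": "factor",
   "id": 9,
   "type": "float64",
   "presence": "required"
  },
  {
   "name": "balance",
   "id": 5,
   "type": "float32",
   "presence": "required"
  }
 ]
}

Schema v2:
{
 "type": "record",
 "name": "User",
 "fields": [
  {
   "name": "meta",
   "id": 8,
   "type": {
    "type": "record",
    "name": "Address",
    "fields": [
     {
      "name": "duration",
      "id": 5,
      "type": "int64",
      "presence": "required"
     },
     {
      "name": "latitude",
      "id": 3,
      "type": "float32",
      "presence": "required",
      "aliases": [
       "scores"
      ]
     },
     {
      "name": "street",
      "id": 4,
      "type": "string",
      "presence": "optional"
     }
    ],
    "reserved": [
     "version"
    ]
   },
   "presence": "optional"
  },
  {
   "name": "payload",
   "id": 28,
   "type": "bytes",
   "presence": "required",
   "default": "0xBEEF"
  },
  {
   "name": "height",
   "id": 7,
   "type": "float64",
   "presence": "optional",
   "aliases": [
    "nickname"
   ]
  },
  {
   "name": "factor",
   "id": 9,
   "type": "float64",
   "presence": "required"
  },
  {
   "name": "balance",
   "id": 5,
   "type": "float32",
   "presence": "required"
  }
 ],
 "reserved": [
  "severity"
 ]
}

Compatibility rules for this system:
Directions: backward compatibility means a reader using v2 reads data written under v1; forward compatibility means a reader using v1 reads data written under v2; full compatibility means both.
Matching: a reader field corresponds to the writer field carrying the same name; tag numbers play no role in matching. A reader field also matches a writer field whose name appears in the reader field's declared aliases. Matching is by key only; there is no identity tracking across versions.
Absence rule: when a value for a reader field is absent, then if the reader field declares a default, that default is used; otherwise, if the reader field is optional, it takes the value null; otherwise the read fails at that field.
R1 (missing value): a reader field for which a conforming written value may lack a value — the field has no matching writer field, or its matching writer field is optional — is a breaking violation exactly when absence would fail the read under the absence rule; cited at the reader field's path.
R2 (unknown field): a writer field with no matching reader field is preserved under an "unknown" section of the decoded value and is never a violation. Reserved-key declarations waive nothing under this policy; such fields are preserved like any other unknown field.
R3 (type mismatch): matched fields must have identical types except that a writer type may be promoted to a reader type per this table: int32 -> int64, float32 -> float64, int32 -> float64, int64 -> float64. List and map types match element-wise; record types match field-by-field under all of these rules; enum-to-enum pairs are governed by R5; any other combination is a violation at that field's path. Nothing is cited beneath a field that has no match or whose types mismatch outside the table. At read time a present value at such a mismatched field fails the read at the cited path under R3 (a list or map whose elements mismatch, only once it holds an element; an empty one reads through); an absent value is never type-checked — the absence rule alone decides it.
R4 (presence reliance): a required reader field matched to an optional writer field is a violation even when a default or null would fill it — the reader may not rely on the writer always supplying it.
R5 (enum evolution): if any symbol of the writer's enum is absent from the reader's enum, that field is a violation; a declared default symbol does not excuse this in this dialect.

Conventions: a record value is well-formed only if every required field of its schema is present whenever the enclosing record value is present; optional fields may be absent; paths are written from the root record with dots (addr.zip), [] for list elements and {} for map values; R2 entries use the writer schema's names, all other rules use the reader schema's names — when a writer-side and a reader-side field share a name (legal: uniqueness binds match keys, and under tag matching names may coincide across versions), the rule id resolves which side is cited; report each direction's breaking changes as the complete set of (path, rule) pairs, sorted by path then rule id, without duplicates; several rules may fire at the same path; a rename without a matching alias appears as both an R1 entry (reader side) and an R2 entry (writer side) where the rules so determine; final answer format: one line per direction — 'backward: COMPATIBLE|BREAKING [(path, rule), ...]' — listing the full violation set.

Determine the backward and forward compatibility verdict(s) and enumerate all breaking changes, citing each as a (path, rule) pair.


arrows below run writer -> reader for User
backward for User (reader v2, writer v1):
  meta: paired with writer meta (Address -> Address; writer optional)
  no writer field matches reader payload
  height: paired with writer height (float64 -> float64; writer required)
  factor: paired with writer factor (float64 -> float64; writer required)
  balance: paired with writer balance (float32 -> float32; writer required)
  writer severity: unknown to reader
  meta.duration: paired with writer meta.duration (int64 -> int64; writer required)
  meta.latitude: paired with writer meta.latitude (float32 -> float32; writer required)
  no writer field matches reader meta.street
  writer meta.version: unknown to reader
  writer meta.phone: unknown to reader
  => backward: COMPATIBLE
forward for User (reader v1, writer v2):
  no writer field matches reader severity
  meta: paired with writer meta (Address -> Address; writer optional)
  height: paired with writer height (float64 -> float64; writer optional)
  factor: paired with writer factor (float64 -> float64; writer required)
  balance: paired with writer balance (float32 -> float32; writer required)
  writer payload: unknown to reader
  meta.duration: paired with writer meta.duration (int64 -> int64; writer required)
  no writer field matches reader meta.version
  meta.latitude: paired with writer meta.latitude (float32 -> float32; writer required)
  no writer field matches reader meta.phone
  writer meta.street: unknown to reader
  R1 fires at height
  R4 fires at height
  => forward: BREAKING (2)

backward: COMPATIBLE []; forward: BREAKING [(height, R1), (height, R4)]


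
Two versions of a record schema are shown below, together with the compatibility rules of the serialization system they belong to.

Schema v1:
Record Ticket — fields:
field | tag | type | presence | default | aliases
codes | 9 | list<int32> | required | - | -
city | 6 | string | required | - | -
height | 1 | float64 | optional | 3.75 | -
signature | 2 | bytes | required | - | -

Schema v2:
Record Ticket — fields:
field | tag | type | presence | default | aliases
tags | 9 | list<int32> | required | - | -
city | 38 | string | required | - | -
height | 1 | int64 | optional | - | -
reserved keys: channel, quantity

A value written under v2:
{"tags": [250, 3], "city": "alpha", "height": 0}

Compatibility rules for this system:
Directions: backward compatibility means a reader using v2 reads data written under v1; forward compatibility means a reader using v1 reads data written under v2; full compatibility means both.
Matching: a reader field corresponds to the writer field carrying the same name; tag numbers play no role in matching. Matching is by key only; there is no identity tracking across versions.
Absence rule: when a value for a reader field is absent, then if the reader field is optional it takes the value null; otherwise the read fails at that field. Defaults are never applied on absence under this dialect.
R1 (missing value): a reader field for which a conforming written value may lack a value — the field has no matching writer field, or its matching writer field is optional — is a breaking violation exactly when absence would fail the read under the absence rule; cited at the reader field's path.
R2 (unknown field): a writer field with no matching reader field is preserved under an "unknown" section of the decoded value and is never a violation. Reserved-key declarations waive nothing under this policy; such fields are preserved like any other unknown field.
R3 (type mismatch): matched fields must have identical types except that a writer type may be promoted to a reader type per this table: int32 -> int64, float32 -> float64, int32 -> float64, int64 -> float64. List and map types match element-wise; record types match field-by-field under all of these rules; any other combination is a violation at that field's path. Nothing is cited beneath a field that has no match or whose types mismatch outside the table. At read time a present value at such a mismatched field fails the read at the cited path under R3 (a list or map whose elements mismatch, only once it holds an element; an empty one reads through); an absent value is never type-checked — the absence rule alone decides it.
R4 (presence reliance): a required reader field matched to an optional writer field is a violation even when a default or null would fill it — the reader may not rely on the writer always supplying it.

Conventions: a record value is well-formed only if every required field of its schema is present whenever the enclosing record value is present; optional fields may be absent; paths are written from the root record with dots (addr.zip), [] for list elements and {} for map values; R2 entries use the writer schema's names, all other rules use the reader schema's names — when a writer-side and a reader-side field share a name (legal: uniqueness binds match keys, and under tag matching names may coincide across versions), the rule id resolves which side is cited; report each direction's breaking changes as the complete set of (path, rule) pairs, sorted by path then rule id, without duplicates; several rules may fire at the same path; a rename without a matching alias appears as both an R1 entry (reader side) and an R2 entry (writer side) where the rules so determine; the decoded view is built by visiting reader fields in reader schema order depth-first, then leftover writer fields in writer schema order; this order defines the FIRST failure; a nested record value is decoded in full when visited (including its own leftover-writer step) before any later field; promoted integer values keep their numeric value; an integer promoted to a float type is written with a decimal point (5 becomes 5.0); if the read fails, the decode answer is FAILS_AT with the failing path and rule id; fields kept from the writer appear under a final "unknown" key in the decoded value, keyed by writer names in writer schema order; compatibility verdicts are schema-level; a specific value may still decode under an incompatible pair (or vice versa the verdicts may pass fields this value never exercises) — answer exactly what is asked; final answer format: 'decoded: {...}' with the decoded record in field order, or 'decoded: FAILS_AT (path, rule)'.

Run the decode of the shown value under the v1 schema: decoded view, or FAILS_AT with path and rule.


the writer's type comes first in each Ticket pair
decode walk for Ticket under reader schema v1:
  read fails at codes under R1 (no fill)
  => FAILS_AT (codes, R1)
the other Ticket changes do not affect what is asked:
  field city in record Ticket: tag 6 changed to 38 -> inert under this dialect — no rule fires on Ticket and the result does not move
  field height in record Ticket: type float64 changed to int64 (its default is dropped) -> changes Ticket's schema-level verdicts only — the decode of this value is the same
  removed field signature from record Ticket -> changes Ticket's schema-level verdicts only — the decode of this value is the same

decoded: FAILS_AT (codes, R1)


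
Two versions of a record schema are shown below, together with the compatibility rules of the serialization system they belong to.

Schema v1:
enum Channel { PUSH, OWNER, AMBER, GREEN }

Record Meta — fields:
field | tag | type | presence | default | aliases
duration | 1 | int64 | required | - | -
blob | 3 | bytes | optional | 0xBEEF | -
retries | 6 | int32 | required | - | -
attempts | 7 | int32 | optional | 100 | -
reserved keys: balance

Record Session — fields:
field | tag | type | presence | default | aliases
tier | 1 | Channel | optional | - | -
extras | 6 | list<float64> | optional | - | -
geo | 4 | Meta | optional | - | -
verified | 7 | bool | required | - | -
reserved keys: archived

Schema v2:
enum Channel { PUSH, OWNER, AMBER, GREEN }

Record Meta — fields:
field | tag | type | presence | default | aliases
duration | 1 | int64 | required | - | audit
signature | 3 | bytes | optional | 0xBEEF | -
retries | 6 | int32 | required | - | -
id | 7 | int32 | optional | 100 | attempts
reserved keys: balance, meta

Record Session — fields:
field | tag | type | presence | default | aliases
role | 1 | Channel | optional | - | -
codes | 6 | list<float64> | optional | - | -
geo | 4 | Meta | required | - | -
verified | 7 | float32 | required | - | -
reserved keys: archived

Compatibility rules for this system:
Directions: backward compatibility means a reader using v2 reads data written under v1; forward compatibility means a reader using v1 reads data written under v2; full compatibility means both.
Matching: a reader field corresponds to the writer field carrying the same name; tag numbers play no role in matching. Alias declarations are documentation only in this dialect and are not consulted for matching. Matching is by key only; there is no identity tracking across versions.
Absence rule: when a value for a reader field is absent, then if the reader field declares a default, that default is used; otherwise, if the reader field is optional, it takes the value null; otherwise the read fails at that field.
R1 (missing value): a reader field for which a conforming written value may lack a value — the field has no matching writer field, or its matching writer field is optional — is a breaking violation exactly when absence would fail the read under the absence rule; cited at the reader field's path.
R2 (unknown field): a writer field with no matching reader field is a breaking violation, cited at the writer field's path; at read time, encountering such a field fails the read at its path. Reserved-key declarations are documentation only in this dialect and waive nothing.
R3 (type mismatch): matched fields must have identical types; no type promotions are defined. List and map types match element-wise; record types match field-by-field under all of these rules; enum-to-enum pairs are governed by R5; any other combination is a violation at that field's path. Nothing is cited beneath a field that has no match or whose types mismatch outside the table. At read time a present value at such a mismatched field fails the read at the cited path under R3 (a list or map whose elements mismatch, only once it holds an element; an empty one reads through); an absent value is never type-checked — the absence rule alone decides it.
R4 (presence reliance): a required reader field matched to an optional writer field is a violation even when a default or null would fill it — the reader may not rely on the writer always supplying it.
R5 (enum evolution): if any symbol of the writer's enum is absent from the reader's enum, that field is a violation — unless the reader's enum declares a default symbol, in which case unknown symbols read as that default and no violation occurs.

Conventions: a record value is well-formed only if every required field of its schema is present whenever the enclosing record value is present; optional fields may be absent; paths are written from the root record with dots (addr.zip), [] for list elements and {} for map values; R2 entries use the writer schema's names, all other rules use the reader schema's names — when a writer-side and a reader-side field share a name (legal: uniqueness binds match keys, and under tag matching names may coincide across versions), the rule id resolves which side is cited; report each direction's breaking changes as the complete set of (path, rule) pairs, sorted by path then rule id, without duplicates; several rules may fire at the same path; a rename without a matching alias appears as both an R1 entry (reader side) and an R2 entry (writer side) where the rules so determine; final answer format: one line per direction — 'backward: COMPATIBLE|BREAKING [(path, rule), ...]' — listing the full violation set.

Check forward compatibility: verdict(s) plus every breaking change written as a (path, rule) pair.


each type pair in Session: writer, then reader
forward analysis of Session with v1 as reader and v2 as writer:
  tier: no writer match
  extras: no writer match
  geo: Meta -> Meta, writer required; from geo
  verified: float32 -> bool, writer required; from verified
  role (writer side), unknown to reader
  codes (writer side), unknown to reader
  geo.duration: int64 -> int64, writer required; from geo.duration
  geo.blob: no writer match
  geo.retries: int32 -> int32, writer required; from geo.retries
  geo.attempts: no writer match
  geo.signature (writer side), unknown to reader
  geo.id (writer side), unknown to reader
  R2 fires at codes
  R2 fires at geo.id
  R2 fires at geo.signature
  R2 fires at role
  R3 fires at verified
  => forward: BREAKING (5)
ruling out the remaining Session differences:
  field geo in record Session: optional changed to required -> affects backward compatibility only, which is not asked

forward: BREAKING [(codes, R2), (geo.id, R2), (geo.signature, R2), (role, R2), (verified, R3)]


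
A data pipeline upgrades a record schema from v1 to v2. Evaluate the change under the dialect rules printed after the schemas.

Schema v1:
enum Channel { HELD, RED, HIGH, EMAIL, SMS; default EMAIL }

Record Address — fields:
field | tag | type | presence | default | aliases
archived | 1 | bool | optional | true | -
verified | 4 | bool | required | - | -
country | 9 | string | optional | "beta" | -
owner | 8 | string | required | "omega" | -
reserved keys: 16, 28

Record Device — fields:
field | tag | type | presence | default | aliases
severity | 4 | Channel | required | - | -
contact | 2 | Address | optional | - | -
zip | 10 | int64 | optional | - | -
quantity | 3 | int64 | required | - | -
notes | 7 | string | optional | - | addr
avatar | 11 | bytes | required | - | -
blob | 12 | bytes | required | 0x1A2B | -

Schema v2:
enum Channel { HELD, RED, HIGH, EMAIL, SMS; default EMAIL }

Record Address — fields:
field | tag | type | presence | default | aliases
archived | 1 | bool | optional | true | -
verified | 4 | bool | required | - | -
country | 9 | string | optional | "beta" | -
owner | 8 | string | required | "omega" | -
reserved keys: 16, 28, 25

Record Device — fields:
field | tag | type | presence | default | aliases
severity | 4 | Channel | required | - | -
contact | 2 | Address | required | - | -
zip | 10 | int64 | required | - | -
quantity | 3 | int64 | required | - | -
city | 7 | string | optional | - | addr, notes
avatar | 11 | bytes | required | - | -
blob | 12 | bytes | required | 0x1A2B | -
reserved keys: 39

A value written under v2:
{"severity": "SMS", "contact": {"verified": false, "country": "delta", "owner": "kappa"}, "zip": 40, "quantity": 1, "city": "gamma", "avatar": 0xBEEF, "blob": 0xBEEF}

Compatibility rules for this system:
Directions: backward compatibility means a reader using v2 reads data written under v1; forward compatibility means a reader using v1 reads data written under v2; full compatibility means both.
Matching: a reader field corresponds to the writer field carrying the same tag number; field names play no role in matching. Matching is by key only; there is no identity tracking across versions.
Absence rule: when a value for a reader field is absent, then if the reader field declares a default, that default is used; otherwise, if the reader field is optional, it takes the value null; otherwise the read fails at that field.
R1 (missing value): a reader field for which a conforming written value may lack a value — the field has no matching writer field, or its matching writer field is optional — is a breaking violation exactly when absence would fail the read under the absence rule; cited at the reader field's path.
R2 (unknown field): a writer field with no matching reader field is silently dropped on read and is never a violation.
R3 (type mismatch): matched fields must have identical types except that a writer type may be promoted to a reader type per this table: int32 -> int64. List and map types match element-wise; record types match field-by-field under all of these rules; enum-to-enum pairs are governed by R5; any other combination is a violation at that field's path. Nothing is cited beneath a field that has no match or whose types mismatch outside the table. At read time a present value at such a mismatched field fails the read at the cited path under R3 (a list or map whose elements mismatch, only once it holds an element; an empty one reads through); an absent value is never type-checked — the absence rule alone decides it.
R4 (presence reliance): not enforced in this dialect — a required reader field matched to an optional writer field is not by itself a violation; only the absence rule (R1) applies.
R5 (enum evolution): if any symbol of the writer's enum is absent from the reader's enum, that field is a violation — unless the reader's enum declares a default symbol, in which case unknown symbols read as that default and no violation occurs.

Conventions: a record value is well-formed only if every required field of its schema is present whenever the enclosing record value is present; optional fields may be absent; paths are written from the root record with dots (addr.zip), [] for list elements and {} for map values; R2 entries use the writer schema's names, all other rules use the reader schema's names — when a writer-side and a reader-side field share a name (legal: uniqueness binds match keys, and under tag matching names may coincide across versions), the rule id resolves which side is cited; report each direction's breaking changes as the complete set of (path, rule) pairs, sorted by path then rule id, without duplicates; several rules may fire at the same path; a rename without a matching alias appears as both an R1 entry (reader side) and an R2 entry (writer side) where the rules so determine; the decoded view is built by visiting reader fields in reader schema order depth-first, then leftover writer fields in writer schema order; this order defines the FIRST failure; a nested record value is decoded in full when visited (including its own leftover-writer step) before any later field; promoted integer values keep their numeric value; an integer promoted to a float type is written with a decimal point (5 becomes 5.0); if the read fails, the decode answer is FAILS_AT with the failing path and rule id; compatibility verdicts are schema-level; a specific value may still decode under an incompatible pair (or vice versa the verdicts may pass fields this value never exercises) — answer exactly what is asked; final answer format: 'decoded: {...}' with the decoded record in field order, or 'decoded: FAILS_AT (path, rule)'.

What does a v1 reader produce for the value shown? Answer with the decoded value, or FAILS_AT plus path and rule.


decoded: {"severity": "SMS", "contact": {"archived": true, "verified": false, "country": "delta", "owner": "kappa"}, "zip": 40, "quantity": 1, "notes": "gamma", "avatar": 0xBEEF, "blob": 0xBEEF}

each type pair in Device: writer, then reader
decode (reader v1):
  severity := "SMS"
  contact.archived := true (no value, default fills)
  contact.verified := false
  contact.country := "delta"
  contact.owner := "kappa"
  zip := 40
  quantity := 1
  notes := "gamma" (from writer city)
  avatar := 0xBEEF
  blob := 0xBEEF
  => decoded: {"severity": "SMS", "contact": {"archived": true, "verified": false, "country": "delta", "owner": "kappa"}, "zip": 40, "quantity": 1, "notes": "gamma", "avatar": 0xBEEF, "blob": 0xBEEF}
the rest of the Device diff is inert for this question:
  field zip in record Device: optional changed to required -> shifts the Device verdicts, not this decode
  renamed field notes to city in record Device (alias notes declared on the renamed field) -> inert under this dialect — no rule fires on Device and the result does not move
  field contact in record Device: optional changed to required -> shifts the Device verdicts, not this decode
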